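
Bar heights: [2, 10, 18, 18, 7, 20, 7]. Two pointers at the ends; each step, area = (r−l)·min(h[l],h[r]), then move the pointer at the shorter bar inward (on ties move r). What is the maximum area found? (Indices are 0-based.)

max area = 54

l=0 r=6: min(2,7)*6=12 best=12 *, l++
l=1 r=6: min(10,7)*5=35 best=35 *, r--
l=1 r=5: min(10,20)*4=40 best=40 *, l++
l=2 r=5: min(18,20)*3=54 best=54 *, l++
l=3 r=5: min(18,20)*2=36 best=54, l++
l=4 r=5: min(7,20)*1=7 best=54, l++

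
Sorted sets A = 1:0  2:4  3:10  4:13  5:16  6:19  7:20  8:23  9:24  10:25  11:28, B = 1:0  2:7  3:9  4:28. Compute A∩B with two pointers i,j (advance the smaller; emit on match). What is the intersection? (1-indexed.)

intersection = [0, 28]

[i=1,j=1] 0==0 emit → i++,j++
[i=2,j=2] 4<7 → i++
[i=3,j=2] 10>7 → j++
[i=3,j=3] 10>9 → j++
[i=3,j=4] 10<28 → i++
[i=4,j=4] 13<28 → i++
[i=5,j=4] 16<28 → i++
[i=6,j=4] 19<28 → i++
[i=7,j=4] 20<28 → i++
[i=8,j=4] 23<28 → i++
[i=9,j=4] 24<28 → i++
[i=10,j=4] 25<28 → i++
[i=11,j=4] 28==28 emit → i++,j++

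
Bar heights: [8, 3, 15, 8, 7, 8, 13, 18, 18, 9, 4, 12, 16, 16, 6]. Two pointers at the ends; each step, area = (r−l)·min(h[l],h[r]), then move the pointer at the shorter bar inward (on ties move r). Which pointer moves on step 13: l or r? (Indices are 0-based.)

r

l=0 r=14: min(8,6)*14=84 best=84 *, r--
l=0 r=13: min(8,16)*13=104 best=104 *, l++
l=1 r=13: min(3,16)*12=36 best=104, l++
l=2 r=13: min(15,16)*11=165 best=165 *, l++
l=3 r=13: min(8,16)*10=80 best=165, l++
l=4 r=13: min(7,16)*9=63 best=165, l++
l=5 r=13: min(8,16)*8=64 best=165, l++
l=6 r=13: min(13,16)*7=91 best=165, l++
l=7 r=13: min(18,16)*6=96 best=165, r--
l=7 r=12: min(18,16)*5=80 best=165, r--
l=7 r=11: min(18,12)*4=48 best=165, r--
l=7 r=10: min(18,4)*3=12 best=165, r--
l=7 r=9: min(18,9)*2=18 best=165, r--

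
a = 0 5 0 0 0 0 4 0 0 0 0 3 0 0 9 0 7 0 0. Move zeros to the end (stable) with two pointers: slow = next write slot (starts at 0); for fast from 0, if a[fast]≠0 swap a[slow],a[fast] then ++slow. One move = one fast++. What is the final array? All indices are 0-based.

(s=0,f=0) a[fast]=0 → fast++
(s=0,f=1) a[fast]=5≠0 swap→a[0]=5 → slow++,fast++
(s=1,f=2) a[fast]=0 → fast++
(s=1,f=3) a[fast]=0 → fast++
(s=1,f=4) a[fast]=0 → fast++
(s=1,f=5) a[fast]=0 → fast++
(s=1,f=6) a[fast]=4≠0 swap→a[1]=4 → slow++,fast++
(s=2,f=7) a[fast]=0 → fast++
(s=2,f=8) a[fast]=0 → fast++
(s=2,f=9) a[fast]=0 → fast++
(s=2,f=10) a[fast]=0 → fast++
(s=2,f=11) a[fast]=3≠0 swap→a[2]=3 → slow++,fast++
(s=3,f=12) a[fast]=0 → fast++
(s=3,f=13) a[fast]=0 → fast++
(s=3,f=14) a[fast]=9≠0 swap→a[3]=9 → slow++,fast++
(s=4,f=15) a[fast]=0 → fast++
(s=4,f=16) a[fast]=7≠0 swap→a[4]=7 → slow++,fast++
(s=5,f=17) a[fast]=0 → fast++
(s=5,f=18) a[fast]=0 → fast++

[5, 4, 3, 9, 7, 0, 0, 0, 0, 0, 0, 0, 0, 0, 0, 0, 0, 0, 0]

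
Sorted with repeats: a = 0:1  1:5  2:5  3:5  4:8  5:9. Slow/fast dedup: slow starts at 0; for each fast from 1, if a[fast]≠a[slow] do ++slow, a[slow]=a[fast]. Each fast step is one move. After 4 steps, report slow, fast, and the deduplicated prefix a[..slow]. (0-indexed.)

(s=0,f=1) a[fast]=5≠a[slow]=1 write a[1]=5 → slow++,fast++
(s=1,f=2) a[fast]=5=a[slow] dup → fast++
(s=1,f=3) a[fast]=5=a[slow] dup → fast++
(s=1,f=4) a[fast]=8≠a[slow]=5 write a[2]=8 → slow++,fast++

slow=2, fast=5, prefix=[1, 5, 8]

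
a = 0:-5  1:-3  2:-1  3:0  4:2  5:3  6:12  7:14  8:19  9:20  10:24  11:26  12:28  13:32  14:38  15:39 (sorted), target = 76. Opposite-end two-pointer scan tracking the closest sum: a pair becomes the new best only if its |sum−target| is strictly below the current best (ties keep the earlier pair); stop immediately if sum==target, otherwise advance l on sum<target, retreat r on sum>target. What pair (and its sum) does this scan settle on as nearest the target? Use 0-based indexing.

pair (38, 39) with sum 77 (|Δ|=1)

l=0 r=15: -5+39=34 d=42 *, l++
l=1 r=15: -3+39=36 d=40 *, l++
l=2 r=15: -1+39=38 d=38 *, l++
l=3 r=15: 0+39=39 d=37 *, l++
l=4 r=15: 2+39=41 d=35 *, l++
l=5 r=15: 3+39=42 d=34 *, l++
l=6 r=15: 12+39=51 d=25 *, l++
l=7 r=15: 14+39=53 d=23 *, l++
l=8 r=15: 19+39=58 d=18 *, l++
l=9 r=15: 20+39=59 d=17 *, l++
l=10 r=15: 24+39=63 d=13 *, l++
l=11 r=15: 26+39=65 d=11 *, l++
l=12 r=15: 28+39=67 d=9 *, l++
l=13 r=15: 32+39=71 d=5 *, l++
l=14 r=15: 38+39=77 d=1 *, r--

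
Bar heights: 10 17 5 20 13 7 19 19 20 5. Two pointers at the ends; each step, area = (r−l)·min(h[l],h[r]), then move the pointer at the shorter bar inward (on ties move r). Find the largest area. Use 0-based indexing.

max area = 119

[0,9] min(10,5)*9=45 best=45 * → r--
[0,8] min(10,20)*8=80 best=80 * → l++
[1,8] min(17,20)*7=119 best=119 * → l++
[2,8] min(5,20)*6=30 best=119 → l++
[3,8] min(20,20)*5=100 best=119 → r--
[3,7] min(20,19)*4=76 best=119 → r--
[3,6] min(20,19)*3=57 best=119 → r--
[3,5] min(20,7)*2=14 best=119 → r--
[3,4] min(20,13)*1=13 best=119 → r--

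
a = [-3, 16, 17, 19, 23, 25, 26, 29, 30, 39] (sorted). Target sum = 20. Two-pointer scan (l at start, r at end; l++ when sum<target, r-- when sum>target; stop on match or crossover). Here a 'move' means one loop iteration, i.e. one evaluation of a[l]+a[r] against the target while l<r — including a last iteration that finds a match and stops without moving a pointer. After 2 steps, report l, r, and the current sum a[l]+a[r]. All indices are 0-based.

[0,9] -3+39=36 >20 → r--
[0,8] -3+30=27 >20 → r--

l=0, r=7, sum=26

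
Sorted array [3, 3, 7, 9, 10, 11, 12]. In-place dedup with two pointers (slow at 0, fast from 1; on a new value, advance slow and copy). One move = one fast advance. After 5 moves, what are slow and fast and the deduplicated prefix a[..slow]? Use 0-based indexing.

slow=4, fast=6, prefix=[3, 7, 9, 10, 11]

slow=0 fast=1: a[fast]=3=a[slow] dup, fast++
slow=0 fast=2: a[fast]=7≠a[slow]=3 write a[1]=7, slow++,fast++
slow=1 fast=3: a[fast]=9≠a[slow]=7 write a[2]=9, slow++,fast++
slow=2 fast=4: a[fast]=10≠a[slow]=9 write a[3]=10, slow++,fast++
slow=3 fast=5: a[fast]=11≠a[slow]=10 write a[4]=11, slow++,fast++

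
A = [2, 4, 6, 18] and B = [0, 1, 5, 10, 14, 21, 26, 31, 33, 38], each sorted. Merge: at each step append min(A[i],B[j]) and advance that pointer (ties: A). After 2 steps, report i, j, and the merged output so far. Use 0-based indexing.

i=0, j=2, merged so far=[0, 1]

[i=0,j=0] A[i]=2>B[j]=0 take 0 → j++
[i=0,j=1] A[i]=2>B[j]=1 take 1 → j++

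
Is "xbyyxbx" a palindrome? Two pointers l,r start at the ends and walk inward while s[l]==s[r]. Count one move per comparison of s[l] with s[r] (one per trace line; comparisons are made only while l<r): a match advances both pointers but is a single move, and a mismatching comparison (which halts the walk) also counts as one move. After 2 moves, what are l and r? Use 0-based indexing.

[0,6] 'x'=='x' → l++,r--
[1,5] 'b'=='b' → l++,r--

l=2, r=4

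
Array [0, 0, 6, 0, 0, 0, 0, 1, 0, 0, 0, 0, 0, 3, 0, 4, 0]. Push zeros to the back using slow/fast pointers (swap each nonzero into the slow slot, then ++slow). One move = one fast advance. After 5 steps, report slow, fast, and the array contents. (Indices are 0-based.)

(s=0,f=0) a[fast]=0 → fast++
(s=0,f=1) a[fast]=0 → fast++
(s=0,f=2) a[fast]=6≠0 swap→a[0]=6 → slow++,fast++
(s=1,f=3) a[fast]=0 → fast++
(s=1,f=4) a[fast]=0 → fast++

slow=1, fast=5, a=[6, 0, 0, 0, 0, 0, 0, 1, 0, 0, 0, 0, 0, 3, 0, 4, 0]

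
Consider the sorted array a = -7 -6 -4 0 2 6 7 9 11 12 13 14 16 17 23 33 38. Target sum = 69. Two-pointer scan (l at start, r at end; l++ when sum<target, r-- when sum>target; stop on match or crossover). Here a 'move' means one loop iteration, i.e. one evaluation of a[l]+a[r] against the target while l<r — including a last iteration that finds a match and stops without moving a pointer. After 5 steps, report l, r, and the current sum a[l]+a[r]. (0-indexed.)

l=5, r=16, sum=44

[0,16] -7+38=31 <69 → l++
[1,16] -6+38=32 <69 → l++
[2,16] -4+38=34 <69 → l++
[3,16] 0+38=38 <69 → l++
[4,16] 2+38=40 <69 → l++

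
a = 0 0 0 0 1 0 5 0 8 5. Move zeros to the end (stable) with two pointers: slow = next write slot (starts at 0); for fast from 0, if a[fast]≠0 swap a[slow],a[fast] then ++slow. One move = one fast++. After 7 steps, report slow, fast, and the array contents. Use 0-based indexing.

slow=2, fast=7, a=[1, 5, 0, 0, 0, 0, 0, 0, 8, 5]

(s=0,f=0) a[fast]=0 → fast++
(s=0,f=1) a[fast]=0 → fast++
(s=0,f=2) a[fast]=0 → fast++
(s=0,f=3) a[fast]=0 → fast++
(s=0,f=4) a[fast]=1≠0 swap→a[0]=1 → slow++,fast++
(s=1,f=5) a[fast]=0 → fast++
(s=1,f=6) a[fast]=5≠0 swap→a[1]=5 → slow++,fast++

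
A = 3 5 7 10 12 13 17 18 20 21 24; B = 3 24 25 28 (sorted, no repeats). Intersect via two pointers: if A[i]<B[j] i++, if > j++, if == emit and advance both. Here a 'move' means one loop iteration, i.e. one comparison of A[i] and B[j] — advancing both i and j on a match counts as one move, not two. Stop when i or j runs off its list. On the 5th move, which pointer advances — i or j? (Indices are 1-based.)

[i=1,j=1] 3==3 emit → i++,j++
[i=2,j=2] 5<24 → i++
[i=3,j=2] 7<24 → i++
[i=4,j=2] 10<24 → i++
[i=5,j=2] 12<24 → i++

i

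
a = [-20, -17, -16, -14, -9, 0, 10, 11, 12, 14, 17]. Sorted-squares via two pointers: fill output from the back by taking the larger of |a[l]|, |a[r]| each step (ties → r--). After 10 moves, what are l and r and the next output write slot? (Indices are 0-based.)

[0,10] |-20|>|17| out[10]=400 → l++
[1,10] |-17|<=|17| out[9]=289 → r--
[1,9] |-17|>|14| out[8]=289 → l++
[2,9] |-16|>|14| out[7]=256 → l++
[3,9] |-14|<=|14| out[6]=196 → r--
[3,8] |-14|>|12| out[5]=196 → l++
[4,8] |-9|<=|12| out[4]=144 → r--
[4,7] |-9|<=|11| out[3]=121 → r--
[4,6] |-9|<=|10| out[2]=100 → r--
[4,5] |-9|>|0| out[1]=81 → l++

l=5, r=5, next write slot=0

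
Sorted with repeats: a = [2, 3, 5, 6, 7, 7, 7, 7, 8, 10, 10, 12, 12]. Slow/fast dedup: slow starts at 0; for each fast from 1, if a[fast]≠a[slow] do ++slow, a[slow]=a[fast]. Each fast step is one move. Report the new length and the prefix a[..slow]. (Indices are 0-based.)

length 8; prefix = [2, 3, 5, 6, 7, 8, 10, 12]

slow=0 fast=1: a[fast]=3≠a[slow]=2 write a[1]=3, slow++,fast++
slow=1 fast=2: a[fast]=5≠a[slow]=3 write a[2]=5, slow++,fast++
slow=2 fast=3: a[fast]=6≠a[slow]=5 write a[3]=6, slow++,fast++
slow=3 fast=4: a[fast]=7≠a[slow]=6 write a[4]=7, slow++,fast++
slow=4 fast=5: a[fast]=7=a[slow] dup, fast++
slow=4 fast=6: a[fast]=7=a[slow] dup, fast++
slow=4 fast=7: a[fast]=7=a[slow] dup, fast++
slow=4 fast=8: a[fast]=8≠a[slow]=7 write a[5]=8, slow++,fast++
slow=5 fast=9: a[fast]=10≠a[slow]=8 write a[6]=10, slow++,fast++
slow=6 fast=10: a[fast]=10=a[slow] dup, fast++
slow=6 fast=11: a[fast]=12≠a[slow]=10 write a[7]=12, slow++,fast++
slow=7 fast=12: a[fast]=12=a[slow] dup, fast++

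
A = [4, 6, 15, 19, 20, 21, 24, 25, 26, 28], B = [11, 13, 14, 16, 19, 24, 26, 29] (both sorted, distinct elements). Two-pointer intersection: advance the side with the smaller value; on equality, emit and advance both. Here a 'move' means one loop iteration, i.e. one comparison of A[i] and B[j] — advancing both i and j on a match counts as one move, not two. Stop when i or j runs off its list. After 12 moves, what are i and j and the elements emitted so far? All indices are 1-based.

i=9, j=7, emitted=[19, 24]

i=1 j=1: 4<11, i++
i=2 j=1: 6<11, i++
i=3 j=1: 15>11, j++
i=3 j=2: 15>13, j++
i=3 j=3: 15>14, j++
i=3 j=4: 15<16, i++
i=4 j=4: 19>16, j++
i=4 j=5: 19==19 emit, i++,j++
i=5 j=6: 20<24, i++
i=6 j=6: 21<24, i++
i=7 j=6: 24==24 emit, i++,j++
i=8 j=7: 25<26, i++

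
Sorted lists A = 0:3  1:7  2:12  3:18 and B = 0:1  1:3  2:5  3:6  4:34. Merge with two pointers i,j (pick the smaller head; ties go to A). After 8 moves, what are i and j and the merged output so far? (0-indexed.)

i=4, j=4, merged so far=[1, 3, 3, 5, 6, 7, 12, 18]

i=0 j=0: A[i]=3>B[j]=1 take 1, j++
i=0 j=1: A[i]=3<=B[j]=3 take 3, i++
i=1 j=1: A[i]=7>B[j]=3 take 3, j++
i=1 j=2: A[i]=7>B[j]=5 take 5, j++
i=1 j=3: A[i]=7>B[j]=6 take 6, j++
i=1 j=4: A[i]=7<=B[j]=34 take 7, i++
i=2 j=4: A[i]=12<=B[j]=34 take 12, i++
i=3 j=4: A[i]=18<=B[j]=34 take 18, i++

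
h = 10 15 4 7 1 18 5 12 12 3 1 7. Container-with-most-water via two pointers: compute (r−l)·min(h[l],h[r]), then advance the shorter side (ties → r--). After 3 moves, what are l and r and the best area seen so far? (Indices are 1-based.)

l=1 r=12: min(10,7)*11=77 best=77 *, r--
l=1 r=11: min(10,1)*10=10 best=77, r--
l=1 r=10: min(10,3)*9=27 best=77, r--

l=1, r=9, best area=77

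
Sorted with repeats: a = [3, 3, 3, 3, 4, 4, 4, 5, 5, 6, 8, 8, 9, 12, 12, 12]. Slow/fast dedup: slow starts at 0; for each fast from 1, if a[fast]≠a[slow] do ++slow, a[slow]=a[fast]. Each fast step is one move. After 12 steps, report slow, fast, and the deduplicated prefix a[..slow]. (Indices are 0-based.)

slow=5, fast=13, prefix=[3, 4, 5, 6, 8, 9]

slow=0 fast=1: a[fast]=3=a[slow] dup, fast++
slow=0 fast=2: a[fast]=3=a[slow] dup, fast++
slow=0 fast=3: a[fast]=3=a[slow] dup, fast++
slow=0 fast=4: a[fast]=4≠a[slow]=3 write a[1]=4, slow++,fast++
slow=1 fast=5: a[fast]=4=a[slow] dup, fast++
slow=1 fast=6: a[fast]=4=a[slow] dup, fast++
slow=1 fast=7: a[fast]=5≠a[slow]=4 write a[2]=5, slow++,fast++
slow=2 fast=8: a[fast]=5=a[slow] dup, fast++
slow=2 fast=9: a[fast]=6≠a[slow]=5 write a[3]=6, slow++,fast++
slow=3 fast=10: a[fast]=8≠a[slow]=6 write a[4]=8, slow++,fast++
slow=4 fast=11: a[fast]=8=a[slow] dup, fast++
slow=4 fast=12: a[fast]=9≠a[slow]=8 write a[5]=9, slow++,fast++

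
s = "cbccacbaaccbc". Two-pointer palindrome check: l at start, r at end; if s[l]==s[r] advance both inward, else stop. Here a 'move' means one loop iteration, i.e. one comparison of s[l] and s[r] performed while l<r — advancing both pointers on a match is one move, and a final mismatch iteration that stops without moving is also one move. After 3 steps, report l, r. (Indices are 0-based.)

[0,12] 'c'=='c' → l++,r--
[1,11] 'b'=='b' → l++,r--
[2,10] 'c'=='c' → l++,r--

l=3, r=9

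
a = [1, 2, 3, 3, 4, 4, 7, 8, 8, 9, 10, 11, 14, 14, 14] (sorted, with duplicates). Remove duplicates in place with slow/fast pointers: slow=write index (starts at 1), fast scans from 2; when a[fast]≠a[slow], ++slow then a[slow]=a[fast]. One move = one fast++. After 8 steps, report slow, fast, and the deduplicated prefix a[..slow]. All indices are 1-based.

(s=1,f=2) a[fast]=2≠a[slow]=1 write a[2]=2 → slow++,fast++
(s=2,f=3) a[fast]=3≠a[slow]=2 write a[3]=3 → slow++,fast++
(s=3,f=4) a[fast]=3=a[slow] dup → fast++
(s=3,f=5) a[fast]=4≠a[slow]=3 write a[4]=4 → slow++,fast++
(s=4,f=6) a[fast]=4=a[slow] dup → fast++
(s=4,f=7) a[fast]=7≠a[slow]=4 write a[5]=7 → slow++,fast++
(s=5,f=8) a[fast]=8≠a[slow]=7 write a[6]=8 → slow++,fast++
(s=6,f=9) a[fast]=8=a[slow] dup → fast++

slow=6, fast=10, prefix=[1, 2, 3, 4, 7, 8]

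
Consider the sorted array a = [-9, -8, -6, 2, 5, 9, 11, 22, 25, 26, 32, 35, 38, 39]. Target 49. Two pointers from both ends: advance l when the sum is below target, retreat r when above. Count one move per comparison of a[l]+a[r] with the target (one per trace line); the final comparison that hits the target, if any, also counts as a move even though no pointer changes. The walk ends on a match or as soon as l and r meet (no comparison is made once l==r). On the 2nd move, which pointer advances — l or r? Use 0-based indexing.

l=0 r=13: -9+39=30 <49, l++
l=1 r=13: -8+39=31 <49, l++

l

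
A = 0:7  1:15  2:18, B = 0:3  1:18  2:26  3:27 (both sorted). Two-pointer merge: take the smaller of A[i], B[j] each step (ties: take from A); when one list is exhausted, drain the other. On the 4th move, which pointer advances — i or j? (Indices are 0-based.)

[i=0,j=0] A[i]=7>B[j]=3 take 3 → j++
[i=0,j=1] A[i]=7<=B[j]=18 take 7 → i++
[i=1,j=1] A[i]=15<=B[j]=18 take 15 → i++
[i=2,j=1] A[i]=18<=B[j]=18 take 18 → i++

i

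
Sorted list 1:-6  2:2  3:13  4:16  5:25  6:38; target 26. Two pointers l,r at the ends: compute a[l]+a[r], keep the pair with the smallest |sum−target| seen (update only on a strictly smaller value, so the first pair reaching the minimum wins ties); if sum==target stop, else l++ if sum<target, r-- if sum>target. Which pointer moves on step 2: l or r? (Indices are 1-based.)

[1,6] -6+38=32 d=6 * → r--
[1,5] -6+25=19 d=7 → l++

l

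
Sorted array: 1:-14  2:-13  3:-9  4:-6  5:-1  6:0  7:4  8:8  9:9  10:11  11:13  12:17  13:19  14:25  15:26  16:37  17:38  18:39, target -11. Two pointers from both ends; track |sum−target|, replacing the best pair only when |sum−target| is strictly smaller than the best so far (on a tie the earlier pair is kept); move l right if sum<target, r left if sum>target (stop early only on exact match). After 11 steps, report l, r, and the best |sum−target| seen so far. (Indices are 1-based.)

l=1, r=7, best |Δ|=5

[1,18] -14+39=25 d=36 * → r--
[1,17] -14+38=24 d=35 * → r--
[1,16] -14+37=23 d=34 * → r--
[1,15] -14+26=12 d=23 * → r--
[1,14] -14+25=11 d=22 * → r--
[1,13] -14+19=5 d=16 * → r--
[1,12] -14+17=3 d=14 * → r--
[1,11] -14+13=-1 d=10 * → r--
[1,10] -14+11=-3 d=8 * → r--
[1,9] -14+9=-5 d=6 * → r--
[1,8] -14+8=-6 d=5 * → r--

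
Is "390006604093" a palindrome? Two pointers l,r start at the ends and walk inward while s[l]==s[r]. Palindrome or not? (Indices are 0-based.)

not a palindrome (mismatch at 3,8)

[0,11] '3'=='3' → l++,r--
[1,10] '9'=='9' → l++,r--
[2,9] '0'=='0' → l++,r--
[3,8] '0'!='4' → stop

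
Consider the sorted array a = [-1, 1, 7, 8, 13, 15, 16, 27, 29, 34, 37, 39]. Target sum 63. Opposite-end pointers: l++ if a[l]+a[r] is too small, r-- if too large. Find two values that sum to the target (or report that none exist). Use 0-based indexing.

l=0 r=11: -1+39=38 <63, l++
l=1 r=11: 1+39=40 <63, l++
l=2 r=11: 7+39=46 <63, l++
l=3 r=11: 8+39=47 <63, l++
l=4 r=11: 13+39=52 <63, l++
l=5 r=11: 15+39=54 <63, l++
l=6 r=11: 16+39=55 <63, l++
l=7 r=11: 27+39=66 >63, r--
l=7 r=10: 27+37=64 >63, r--
l=7 r=9: 27+34=61 <63, l++
l=8 r=9: 29+34=63, found

(29, 34)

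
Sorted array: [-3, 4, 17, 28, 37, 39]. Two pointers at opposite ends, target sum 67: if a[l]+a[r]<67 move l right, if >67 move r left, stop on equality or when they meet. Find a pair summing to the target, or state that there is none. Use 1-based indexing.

l=1 r=6: -3+39=36 <67, l++
l=2 r=6: 4+39=43 <67, l++
l=3 r=6: 17+39=56 <67, l++
l=4 r=6: 28+39=67, found

(28, 39)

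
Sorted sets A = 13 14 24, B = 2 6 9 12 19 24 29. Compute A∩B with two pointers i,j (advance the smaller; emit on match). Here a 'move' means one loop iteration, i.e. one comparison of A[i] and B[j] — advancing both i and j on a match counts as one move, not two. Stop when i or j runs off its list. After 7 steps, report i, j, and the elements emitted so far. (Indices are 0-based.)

[i=0,j=0] 13>2 → j++
[i=0,j=1] 13>6 → j++
[i=0,j=2] 13>9 → j++
[i=0,j=3] 13>12 → j++
[i=0,j=4] 13<19 → i++
[i=1,j=4] 14<19 → i++
[i=2,j=4] 24>19 → j++

i=2, j=5, emitted=[]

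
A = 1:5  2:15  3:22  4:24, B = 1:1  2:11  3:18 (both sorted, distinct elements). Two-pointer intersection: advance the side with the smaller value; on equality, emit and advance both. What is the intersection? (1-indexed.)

intersection = []

i=1 j=1: 5>1, j++
i=1 j=2: 5<11, i++
i=2 j=2: 15>11, j++
i=2 j=3: 15<18, i++
i=3 j=3: 22>18, j++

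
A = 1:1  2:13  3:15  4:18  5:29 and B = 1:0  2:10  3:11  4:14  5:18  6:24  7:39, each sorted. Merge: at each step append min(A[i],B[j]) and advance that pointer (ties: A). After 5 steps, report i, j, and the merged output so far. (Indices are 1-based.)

i=1 j=1: A[i]=1>B[j]=0 take 0, j++
i=1 j=2: A[i]=1<=B[j]=10 take 1, i++
i=2 j=2: A[i]=13>B[j]=10 take 10, j++
i=2 j=3: A[i]=13>B[j]=11 take 11, j++
i=2 j=4: A[i]=13<=B[j]=14 take 13, i++

i=3, j=4, merged so far=[0, 1, 10, 11, 13]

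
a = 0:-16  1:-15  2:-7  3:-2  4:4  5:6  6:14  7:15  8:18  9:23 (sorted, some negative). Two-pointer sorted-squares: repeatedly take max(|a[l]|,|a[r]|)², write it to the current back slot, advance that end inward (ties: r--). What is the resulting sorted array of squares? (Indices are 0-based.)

[4, 16, 36, 49, 196, 225, 225, 256, 324, 529]

l=0 r=9: |-16|<=|23| out[9]=529, r--
l=0 r=8: |-16|<=|18| out[8]=324, r--
l=0 r=7: |-16|>|15| out[7]=256, l++
l=1 r=7: |-15|<=|15| out[6]=225, r--
l=1 r=6: |-15|>|14| out[5]=225, l++
l=2 r=6: |-7|<=|14| out[4]=196, r--
l=2 r=5: |-7|>|6| out[3]=49, l++
l=3 r=5: |-2|<=|6| out[2]=36, r--
l=3 r=4: |-2|<=|4| out[1]=16, r--
l=3 r=3: |-2|<=|-2| out[0]=4, r--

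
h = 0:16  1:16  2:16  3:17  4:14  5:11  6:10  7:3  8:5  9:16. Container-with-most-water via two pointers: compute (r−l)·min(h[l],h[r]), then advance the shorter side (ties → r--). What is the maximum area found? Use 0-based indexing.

l=0 r=9: min(16,16)*9=144 best=144 *, r--
l=0 r=8: min(16,5)*8=40 best=144, r--
l=0 r=7: min(16,3)*7=21 best=144, r--
l=0 r=6: min(16,10)*6=60 best=144, r--
l=0 r=5: min(16,11)*5=55 best=144, r--
l=0 r=4: min(16,14)*4=56 best=144, r--
l=0 r=3: min(16,17)*3=48 best=144, l++
l=1 r=3: min(16,17)*2=32 best=144, l++
l=2 r=3: min(16,17)*1=16 best=144, l++

max area = 144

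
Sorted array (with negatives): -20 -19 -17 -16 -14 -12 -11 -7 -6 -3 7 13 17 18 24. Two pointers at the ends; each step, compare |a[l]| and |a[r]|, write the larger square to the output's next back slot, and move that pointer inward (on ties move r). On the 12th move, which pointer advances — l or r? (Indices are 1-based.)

l=1 r=15: |-20|<=|24| out[15]=576, r--
l=1 r=14: |-20|>|18| out[14]=400, l++
l=2 r=14: |-19|>|18| out[13]=361, l++
l=3 r=14: |-17|<=|18| out[12]=324, r--
l=3 r=13: |-17|<=|17| out[11]=289, r--
l=3 r=12: |-17|>|13| out[10]=289, l++
l=4 r=12: |-16|>|13| out[9]=256, l++
l=5 r=12: |-14|>|13| out[8]=196, l++
l=6 r=12: |-12|<=|13| out[7]=169, r--
l=6 r=11: |-12|>|7| out[6]=144, l++
l=7 r=11: |-11|>|7| out[5]=121, l++
l=8 r=11: |-7|<=|7| out[4]=49, r--

r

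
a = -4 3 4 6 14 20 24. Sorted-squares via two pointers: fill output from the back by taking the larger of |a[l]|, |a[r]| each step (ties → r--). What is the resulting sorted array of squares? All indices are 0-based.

[0,6] |-4|<=|24| out[6]=576 → r--
[0,5] |-4|<=|20| out[5]=400 → r--
[0,4] |-4|<=|14| out[4]=196 → r--
[0,3] |-4|<=|6| out[3]=36 → r--
[0,2] |-4|<=|4| out[2]=16 → r--
[0,1] |-4|>|3| out[1]=16 → l++
[1,1] |3|<=|3| out[0]=9 → r--

[9, 16, 16, 36, 196, 400, 576]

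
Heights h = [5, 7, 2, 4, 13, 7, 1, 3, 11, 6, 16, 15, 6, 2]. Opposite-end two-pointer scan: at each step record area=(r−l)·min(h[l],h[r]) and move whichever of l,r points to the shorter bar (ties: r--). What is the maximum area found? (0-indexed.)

max area = 91

l=0 r=13: min(5,2)*13=26 best=26 *, r--
l=0 r=12: min(5,6)*12=60 best=60 *, l++
l=1 r=12: min(7,6)*11=66 best=66 *, r--
l=1 r=11: min(7,15)*10=70 best=70 *, l++
l=2 r=11: min(2,15)*9=18 best=70, l++
l=3 r=11: min(4,15)*8=32 best=70, l++
l=4 r=11: min(13,15)*7=91 best=91 *, l++
l=5 r=11: min(7,15)*6=42 best=91, l++
l=6 r=11: min(1,15)*5=5 best=91, l++
l=7 r=11: min(3,15)*4=12 best=91, l++
l=8 r=11: min(11,15)*3=33 best=91, l++
l=9 r=11: min(6,15)*2=12 best=91, l++
l=10 r=11: min(16,15)*1=15 best=91, r--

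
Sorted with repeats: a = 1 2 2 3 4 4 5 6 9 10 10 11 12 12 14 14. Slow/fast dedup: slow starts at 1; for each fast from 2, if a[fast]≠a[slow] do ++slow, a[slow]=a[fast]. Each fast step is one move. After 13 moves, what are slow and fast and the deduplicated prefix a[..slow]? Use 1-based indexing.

slow=10, fast=15, prefix=[1, 2, 3, 4, 5, 6, 9, 10, 11, 12]

(s=1,f=2) a[fast]=2≠a[slow]=1 write a[2]=2 → slow++,fast++
(s=2,f=3) a[fast]=2=a[slow] dup → fast++
(s=2,f=4) a[fast]=3≠a[slow]=2 write a[3]=3 → slow++,fast++
(s=3,f=5) a[fast]=4≠a[slow]=3 write a[4]=4 → slow++,fast++
(s=4,f=6) a[fast]=4=a[slow] dup → fast++
(s=4,f=7) a[fast]=5≠a[slow]=4 write a[5]=5 → slow++,fast++
(s=5,f=8) a[fast]=6≠a[slow]=5 write a[6]=6 → slow++,fast++
(s=6,f=9) a[fast]=9≠a[slow]=6 write a[7]=9 → slow++,fast++
(s=7,f=10) a[fast]=10≠a[slow]=9 write a[8]=10 → slow++,fast++
(s=8,f=11) a[fast]=10=a[slow] dup → fast++
(s=8,f=12) a[fast]=11≠a[slow]=10 write a[9]=11 → slow++,fast++
(s=9,f=13) a[fast]=12≠a[slow]=11 write a[10]=12 → slow++,fast++
(s=10,f=14) a[fast]=12=a[slow] dup → fast++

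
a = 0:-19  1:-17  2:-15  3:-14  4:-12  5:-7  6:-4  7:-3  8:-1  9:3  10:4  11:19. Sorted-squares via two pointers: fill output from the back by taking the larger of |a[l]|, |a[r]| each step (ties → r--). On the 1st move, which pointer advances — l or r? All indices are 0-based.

r

l=0 r=11: |-19|<=|19| out[11]=361, r--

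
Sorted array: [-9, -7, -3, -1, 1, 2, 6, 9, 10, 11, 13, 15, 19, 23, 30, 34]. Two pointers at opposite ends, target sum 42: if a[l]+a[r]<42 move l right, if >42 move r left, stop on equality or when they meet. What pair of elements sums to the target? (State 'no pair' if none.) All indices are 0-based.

(19, 23)

l=0 r=15: -9+34=25 <42, l++
l=1 r=15: -7+34=27 <42, l++
l=2 r=15: -3+34=31 <42, l++
l=3 r=15: -1+34=33 <42, l++
l=4 r=15: 1+34=35 <42, l++
l=5 r=15: 2+34=36 <42, l++
l=6 r=15: 6+34=40 <42, l++
l=7 r=15: 9+34=43 >42, r--
l=7 r=14: 9+30=39 <42, l++
l=8 r=14: 10+30=40 <42, l++
l=9 r=14: 11+30=41 <42, l++
l=10 r=14: 13+30=43 >42, r--
l=10 r=13: 13+23=36 <42, l++
l=11 r=13: 15+23=38 <42, l++
l=12 r=13: 19+23=42, found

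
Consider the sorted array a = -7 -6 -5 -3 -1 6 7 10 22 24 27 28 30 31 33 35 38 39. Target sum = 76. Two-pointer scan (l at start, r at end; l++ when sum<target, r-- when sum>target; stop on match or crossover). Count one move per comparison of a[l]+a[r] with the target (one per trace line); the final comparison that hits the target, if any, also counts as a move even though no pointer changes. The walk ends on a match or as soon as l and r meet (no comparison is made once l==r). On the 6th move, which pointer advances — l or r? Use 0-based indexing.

l

l=0 r=17: -7+39=32 <76, l++
l=1 r=17: -6+39=33 <76, l++
l=2 r=17: -5+39=34 <76, l++
l=3 r=17: -3+39=36 <76, l++
l=4 r=17: -1+39=38 <76, l++
l=5 r=17: 6+39=45 <76, l++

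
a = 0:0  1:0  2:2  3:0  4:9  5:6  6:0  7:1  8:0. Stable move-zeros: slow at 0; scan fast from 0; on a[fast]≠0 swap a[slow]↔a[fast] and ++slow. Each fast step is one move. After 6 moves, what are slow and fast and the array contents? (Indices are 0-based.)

slow=3, fast=6, a=[2, 9, 6, 0, 0, 0, 0, 1, 0]

slow=0 fast=0: a[fast]=0, fast++
slow=0 fast=1: a[fast]=0, fast++
slow=0 fast=2: a[fast]=2≠0 swap→a[0]=2, slow++,fast++
slow=1 fast=3: a[fast]=0, fast++
slow=1 fast=4: a[fast]=9≠0 swap→a[1]=9, slow++,fast++
slow=2 fast=5: a[fast]=6≠0 swap→a[2]=6, slow++,fast++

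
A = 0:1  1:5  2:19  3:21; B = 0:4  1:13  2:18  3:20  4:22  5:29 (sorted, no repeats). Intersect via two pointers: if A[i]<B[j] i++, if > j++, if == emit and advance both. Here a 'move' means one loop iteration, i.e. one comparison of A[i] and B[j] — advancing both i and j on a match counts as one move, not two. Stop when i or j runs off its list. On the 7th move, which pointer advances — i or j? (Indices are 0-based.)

i=0 j=0: 1<4, i++
i=1 j=0: 5>4, j++
i=1 j=1: 5<13, i++
i=2 j=1: 19>13, j++
i=2 j=2: 19>18, j++
i=2 j=3: 19<20, i++
i=3 j=3: 21>20, j++

j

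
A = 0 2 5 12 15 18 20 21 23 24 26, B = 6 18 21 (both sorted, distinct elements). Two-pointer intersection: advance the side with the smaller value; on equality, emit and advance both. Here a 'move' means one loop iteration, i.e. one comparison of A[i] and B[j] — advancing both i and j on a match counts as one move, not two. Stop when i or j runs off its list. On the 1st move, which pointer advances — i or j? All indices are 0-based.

i

i=0 j=0: 0<6, i++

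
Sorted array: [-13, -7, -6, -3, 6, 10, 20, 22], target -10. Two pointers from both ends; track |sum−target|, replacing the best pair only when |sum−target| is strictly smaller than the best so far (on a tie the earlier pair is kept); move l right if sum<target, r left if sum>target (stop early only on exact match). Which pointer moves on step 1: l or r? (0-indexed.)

l=0 r=7: -13+22=9 d=19 *, r--

r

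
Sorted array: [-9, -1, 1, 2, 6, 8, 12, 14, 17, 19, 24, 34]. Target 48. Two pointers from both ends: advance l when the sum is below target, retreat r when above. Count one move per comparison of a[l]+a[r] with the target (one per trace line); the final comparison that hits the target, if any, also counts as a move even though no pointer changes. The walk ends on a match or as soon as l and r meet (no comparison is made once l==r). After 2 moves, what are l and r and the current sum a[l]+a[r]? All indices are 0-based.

l=2, r=11, sum=35

[0,11] -9+34=25 <48 → l++
[1,11] -1+34=33 <48 → l++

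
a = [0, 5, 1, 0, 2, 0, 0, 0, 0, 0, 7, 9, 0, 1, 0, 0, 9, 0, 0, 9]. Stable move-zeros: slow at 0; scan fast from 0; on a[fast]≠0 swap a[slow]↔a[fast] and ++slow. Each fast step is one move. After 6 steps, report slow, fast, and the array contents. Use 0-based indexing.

slow=3, fast=6, a=[5, 1, 2, 0, 0, 0, 0, 0, 0, 0, 7, 9, 0, 1, 0, 0, 9, 0, 0, 9]

(s=0,f=0) a[fast]=0 → fast++
(s=0,f=1) a[fast]=5≠0 swap→a[0]=5 → slow++,fast++
(s=1,f=2) a[fast]=1≠0 swap→a[1]=1 → slow++,fast++
(s=2,f=3) a[fast]=0 → fast++
(s=2,f=4) a[fast]=2≠0 swap→a[2]=2 → slow++,fast++
(s=3,f=5) a[fast]=0 → fast++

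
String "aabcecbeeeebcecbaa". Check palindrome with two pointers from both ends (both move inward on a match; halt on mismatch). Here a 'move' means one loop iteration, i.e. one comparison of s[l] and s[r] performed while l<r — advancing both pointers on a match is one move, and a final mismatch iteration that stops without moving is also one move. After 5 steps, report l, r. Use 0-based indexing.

l=0 r=17: 'a'=='a', l++,r--
l=1 r=16: 'a'=='a', l++,r--
l=2 r=15: 'b'=='b', l++,r--
l=3 r=14: 'c'=='c', l++,r--
l=4 r=13: 'e'=='e', l++,r--

l=5, r=12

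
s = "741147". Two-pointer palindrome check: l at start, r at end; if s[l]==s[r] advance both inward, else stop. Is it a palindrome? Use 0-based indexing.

palindrome

[0,5] '7'=='7' → l++,r--
[1,4] '4'=='4' → l++,r--
[2,3] '1'=='1' → l++,r--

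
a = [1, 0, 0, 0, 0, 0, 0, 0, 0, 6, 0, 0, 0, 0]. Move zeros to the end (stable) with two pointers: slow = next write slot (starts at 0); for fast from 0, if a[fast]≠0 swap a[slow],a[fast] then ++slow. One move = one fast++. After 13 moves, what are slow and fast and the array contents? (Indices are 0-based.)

slow=2, fast=13, a=[1, 6, 0, 0, 0, 0, 0, 0, 0, 0, 0, 0, 0, 0]

slow=0 fast=0: a[fast]=1≠0 swap→a[0]=1, slow++,fast++
slow=1 fast=1: a[fast]=0, fast++
slow=1 fast=2: a[fast]=0, fast++
slow=1 fast=3: a[fast]=0, fast++
slow=1 fast=4: a[fast]=0, fast++
slow=1 fast=5: a[fast]=0, fast++
slow=1 fast=6: a[fast]=0, fast++
slow=1 fast=7: a[fast]=0, fast++
slow=1 fast=8: a[fast]=0, fast++
slow=1 fast=9: a[fast]=6≠0 swap→a[1]=6, slow++,fast++
slow=2 fast=10: a[fast]=0, fast++
slow=2 fast=11: a[fast]=0, fast++
slow=2 fast=12: a[fast]=0, fast++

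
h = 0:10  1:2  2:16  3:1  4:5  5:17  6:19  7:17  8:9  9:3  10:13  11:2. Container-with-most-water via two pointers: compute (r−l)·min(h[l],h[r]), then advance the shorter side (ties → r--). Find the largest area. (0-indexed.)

max area = 104

[0,11] min(10,2)*11=22 best=22 * → r--
[0,10] min(10,13)*10=100 best=100 * → l++
[1,10] min(2,13)*9=18 best=100 → l++
[2,10] min(16,13)*8=104 best=104 * → r--
[2,9] min(16,3)*7=21 best=104 → r--
[2,8] min(16,9)*6=54 best=104 → r--
[2,7] min(16,17)*5=80 best=104 → l++
[3,7] min(1,17)*4=4 best=104 → l++
[4,7] min(5,17)*3=15 best=104 → l++
[5,7] min(17,17)*2=34 best=104 → r--
[5,6] min(17,19)*1=17 best=104 → l++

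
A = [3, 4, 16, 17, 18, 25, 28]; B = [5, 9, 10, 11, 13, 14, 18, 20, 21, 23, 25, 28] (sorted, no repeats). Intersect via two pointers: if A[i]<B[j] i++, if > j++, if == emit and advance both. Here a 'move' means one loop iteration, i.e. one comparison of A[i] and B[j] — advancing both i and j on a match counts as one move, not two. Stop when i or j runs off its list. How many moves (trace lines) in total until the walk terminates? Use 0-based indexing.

16 moves

i=0 j=0: 3<5, i++
i=1 j=0: 4<5, i++
i=2 j=0: 16>5, j++
i=2 j=1: 16>9, j++
i=2 j=2: 16>10, j++
i=2 j=3: 16>11, j++
i=2 j=4: 16>13, j++
i=2 j=5: 16>14, j++
i=2 j=6: 16<18, i++
i=3 j=6: 17<18, i++
i=4 j=6: 18==18 emit, i++,j++
i=5 j=7: 25>20, j++
i=5 j=8: 25>21, j++
i=5 j=9: 25>23, j++
i=5 j=10: 25==25 emit, i++,j++
i=6 j=11: 28==28 emit, i++,j++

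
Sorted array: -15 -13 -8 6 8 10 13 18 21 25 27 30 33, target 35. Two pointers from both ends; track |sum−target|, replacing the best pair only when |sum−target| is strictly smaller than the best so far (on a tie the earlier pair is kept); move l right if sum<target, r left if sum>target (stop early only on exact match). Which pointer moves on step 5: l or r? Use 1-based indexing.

r

l=1 r=13: -15+33=18 d=17 *, l++
l=2 r=13: -13+33=20 d=15 *, l++
l=3 r=13: -8+33=25 d=10 *, l++
l=4 r=13: 6+33=39 d=4 *, r--
l=4 r=12: 6+30=36 d=1 *, r--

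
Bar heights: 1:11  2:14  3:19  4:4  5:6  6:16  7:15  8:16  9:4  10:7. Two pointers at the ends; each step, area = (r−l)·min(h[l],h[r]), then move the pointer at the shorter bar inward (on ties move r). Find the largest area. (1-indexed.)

max area = 84

[1,10] min(11,7)*9=63 best=63 * → r--
[1,9] min(11,4)*8=32 best=63 → r--
[1,8] min(11,16)*7=77 best=77 * → l++
[2,8] min(14,16)*6=84 best=84 * → l++
[3,8] min(19,16)*5=80 best=84 → r--
[3,7] min(19,15)*4=60 best=84 → r--
[3,6] min(19,16)*3=48 best=84 → r--
[3,5] min(19,6)*2=12 best=84 → r--
[3,4] min(19,4)*1=4 best=84 → r--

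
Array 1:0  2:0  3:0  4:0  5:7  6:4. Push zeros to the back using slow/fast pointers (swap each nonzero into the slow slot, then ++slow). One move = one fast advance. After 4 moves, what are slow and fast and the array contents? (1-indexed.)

(s=1,f=1) a[fast]=0 → fast++
(s=1,f=2) a[fast]=0 → fast++
(s=1,f=3) a[fast]=0 → fast++
(s=1,f=4) a[fast]=0 → fast++

slow=1, fast=5, a=[0, 0, 0, 0, 7, 4]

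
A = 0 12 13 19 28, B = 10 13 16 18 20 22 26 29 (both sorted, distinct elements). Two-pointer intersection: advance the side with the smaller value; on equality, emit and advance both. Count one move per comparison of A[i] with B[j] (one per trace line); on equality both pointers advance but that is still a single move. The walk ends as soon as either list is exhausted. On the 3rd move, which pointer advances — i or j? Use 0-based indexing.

i

[i=0,j=0] 0<10 → i++
[i=1,j=0] 12>10 → j++
[i=1,j=1] 12<13 → i++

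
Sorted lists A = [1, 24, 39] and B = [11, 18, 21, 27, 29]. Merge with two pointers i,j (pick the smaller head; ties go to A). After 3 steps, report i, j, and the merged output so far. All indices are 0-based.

i=0 j=0: A[i]=1<=B[j]=11 take 1, i++
i=1 j=0: A[i]=24>B[j]=11 take 11, j++
i=1 j=1: A[i]=24>B[j]=18 take 18, j++

i=1, j=2, merged so far=[1, 11, 18]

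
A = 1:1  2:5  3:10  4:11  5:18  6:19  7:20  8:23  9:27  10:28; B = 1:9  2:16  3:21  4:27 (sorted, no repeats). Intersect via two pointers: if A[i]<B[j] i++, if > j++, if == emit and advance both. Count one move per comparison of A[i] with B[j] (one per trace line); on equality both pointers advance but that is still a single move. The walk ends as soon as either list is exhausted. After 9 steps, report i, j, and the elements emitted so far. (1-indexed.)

i=8, j=3, emitted=[]

i=1 j=1: 1<9, i++
i=2 j=1: 5<9, i++
i=3 j=1: 10>9, j++
i=3 j=2: 10<16, i++
i=4 j=2: 11<16, i++
i=5 j=2: 18>16, j++
i=5 j=3: 18<21, i++
i=6 j=3: 19<21, i++
i=7 j=3: 20<21, i++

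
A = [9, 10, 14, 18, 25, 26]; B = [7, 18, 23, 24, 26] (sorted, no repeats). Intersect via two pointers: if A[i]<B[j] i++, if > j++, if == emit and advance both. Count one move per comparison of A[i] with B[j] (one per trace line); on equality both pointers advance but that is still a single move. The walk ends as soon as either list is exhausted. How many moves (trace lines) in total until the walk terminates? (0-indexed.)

9 moves

[i=0,j=0] 9>7 → j++
[i=0,j=1] 9<18 → i++
[i=1,j=1] 10<18 → i++
[i=2,j=1] 14<18 → i++
[i=3,j=1] 18==18 emit → i++,j++
[i=4,j=2] 25>23 → j++
[i=4,j=3] 25>24 → j++
[i=4,j=4] 25<26 → i++
[i=5,j=4] 26==26 emit → i++,j++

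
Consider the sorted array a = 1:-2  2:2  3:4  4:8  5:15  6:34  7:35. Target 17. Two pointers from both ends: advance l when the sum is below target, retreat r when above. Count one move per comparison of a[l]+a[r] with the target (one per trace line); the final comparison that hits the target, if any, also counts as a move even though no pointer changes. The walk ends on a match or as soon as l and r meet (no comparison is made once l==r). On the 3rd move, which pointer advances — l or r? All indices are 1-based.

l

[1,7] -2+35=33 >17 → r--
[1,6] -2+34=32 >17 → r--
[1,5] -2+15=13 <17 → l++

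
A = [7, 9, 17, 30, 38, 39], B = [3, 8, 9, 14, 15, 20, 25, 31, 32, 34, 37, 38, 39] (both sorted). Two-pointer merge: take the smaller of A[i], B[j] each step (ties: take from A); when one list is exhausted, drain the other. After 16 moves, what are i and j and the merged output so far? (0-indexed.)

i=5, j=11, merged so far=[3, 7, 8, 9, 9, 14, 15, 17, 20, 25, 30, 31, 32, 34, 37, 38]

i=0 j=0: A[i]=7>B[j]=3 take 3, j++
i=0 j=1: A[i]=7<=B[j]=8 take 7, i++
i=1 j=1: A[i]=9>B[j]=8 take 8, j++
i=1 j=2: A[i]=9<=B[j]=9 take 9, i++
i=2 j=2: A[i]=17>B[j]=9 take 9, j++
i=2 j=3: A[i]=17>B[j]=14 take 14, j++
i=2 j=4: A[i]=17>B[j]=15 take 15, j++
i=2 j=5: A[i]=17<=B[j]=20 take 17, i++
i=3 j=5: A[i]=30>B[j]=20 take 20, j++
i=3 j=6: A[i]=30>B[j]=25 take 25, j++
i=3 j=7: A[i]=30<=B[j]=31 take 30, i++
i=4 j=7: A[i]=38>B[j]=31 take 31, j++
i=4 j=8: A[i]=38>B[j]=32 take 32, j++
i=4 j=9: A[i]=38>B[j]=34 take 34, j++
i=4 j=10: A[i]=38>B[j]=37 take 37, j++
i=4 j=11: A[i]=38<=B[j]=38 take 38, i++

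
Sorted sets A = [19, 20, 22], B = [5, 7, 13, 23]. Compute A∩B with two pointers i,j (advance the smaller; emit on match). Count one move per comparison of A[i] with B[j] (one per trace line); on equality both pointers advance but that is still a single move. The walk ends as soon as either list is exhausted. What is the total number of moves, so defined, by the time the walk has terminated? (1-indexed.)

i=1 j=1: 19>5, j++
i=1 j=2: 19>7, j++
i=1 j=3: 19>13, j++
i=1 j=4: 19<23, i++
i=2 j=4: 20<23, i++
i=3 j=4: 22<23, i++

6 moves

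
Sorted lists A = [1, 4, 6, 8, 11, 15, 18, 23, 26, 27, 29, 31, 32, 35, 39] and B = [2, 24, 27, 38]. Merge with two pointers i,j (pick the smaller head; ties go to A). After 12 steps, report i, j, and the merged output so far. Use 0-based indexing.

i=10, j=2, merged so far=[1, 2, 4, 6, 8, 11, 15, 18, 23, 24, 26, 27]

[i=0,j=0] A[i]=1<=B[j]=2 take 1 → i++
[i=1,j=0] A[i]=4>B[j]=2 take 2 → j++
[i=1,j=1] A[i]=4<=B[j]=24 take 4 → i++
[i=2,j=1] A[i]=6<=B[j]=24 take 6 → i++
[i=3,j=1] A[i]=8<=B[j]=24 take 8 → i++
[i=4,j=1] A[i]=11<=B[j]=24 take 11 → i++
[i=5,j=1] A[i]=15<=B[j]=24 take 15 → i++
[i=6,j=1] A[i]=18<=B[j]=24 take 18 → i++
[i=7,j=1] A[i]=23<=B[j]=24 take 23 → i++
[i=8,j=1] A[i]=26>B[j]=24 take 24 → j++
[i=8,j=2] A[i]=26<=B[j]=27 take 26 → i++
[i=9,j=2] A[i]=27<=B[j]=27 take 27 → i++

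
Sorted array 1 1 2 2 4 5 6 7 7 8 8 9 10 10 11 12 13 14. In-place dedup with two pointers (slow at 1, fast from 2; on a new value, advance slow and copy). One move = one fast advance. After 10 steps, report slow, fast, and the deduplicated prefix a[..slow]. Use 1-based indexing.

slow=1 fast=2: a[fast]=1=a[slow] dup, fast++
slow=1 fast=3: a[fast]=2≠a[slow]=1 write a[2]=2, slow++,fast++
slow=2 fast=4: a[fast]=2=a[slow] dup, fast++
slow=2 fast=5: a[fast]=4≠a[slow]=2 write a[3]=4, slow++,fast++
slow=3 fast=6: a[fast]=5≠a[slow]=4 write a[4]=5, slow++,fast++
slow=4 fast=7: a[fast]=6≠a[slow]=5 write a[5]=6, slow++,fast++
slow=5 fast=8: a[fast]=7≠a[slow]=6 write a[6]=7, slow++,fast++
slow=6 fast=9: a[fast]=7=a[slow] dup, fast++
slow=6 fast=10: a[fast]=8≠a[slow]=7 write a[7]=8, slow++,fast++
slow=7 fast=11: a[fast]=8=a[slow] dup, fast++

slow=7, fast=12, prefix=[1, 2, 4, 5, 6, 7, 8]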